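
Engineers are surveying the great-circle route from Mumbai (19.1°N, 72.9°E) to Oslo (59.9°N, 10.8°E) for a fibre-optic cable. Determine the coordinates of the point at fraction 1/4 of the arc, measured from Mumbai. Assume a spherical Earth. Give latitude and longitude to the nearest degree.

≈ (32°N, 64°E)

Convert each endpoint to a unit vector on the sphere (x = cos φ cos λ, y = cos φ sin λ, z = sin φ).
The central angle between the endpoints is δ = arccos(p₁·p₂) ≈ 1.042 rad (59.7°).
Interpolate at f = 1/4 with slerp weights a = sin((1−f)δ)/sin δ ≈ 0.816, b = sin(fδ)/sin δ ≈ 0.298.
p = a·p₁ + b·p₂ ≈ (0.374, 0.765, 0.525); φ = arcsin(p_z) ≈ 31.67°, λ = atan2(p_y, p_x) ≈ 63.96°.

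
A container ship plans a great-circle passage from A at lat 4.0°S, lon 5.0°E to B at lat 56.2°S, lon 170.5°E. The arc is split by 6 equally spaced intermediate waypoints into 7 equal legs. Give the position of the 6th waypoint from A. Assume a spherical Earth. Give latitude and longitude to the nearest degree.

≈ lat 72°S, lon 155°E

The haversine formula gives a central angle δ ≈ 2.071 rad (118.6°) between the endpoints.
Interpolate at f = 6/7 with slerp weights a = sin((1−f)δ)/sin δ ≈ 0.332, b = sin(fδ)/sin δ ≈ 1.116.
p = a·p₁ + b·p₂ ≈ (-0.282, 0.131, -0.950); φ = arcsin(p_z) ≈ -71.87°, λ = atan2(p_y, p_x) ≈ 155.04°.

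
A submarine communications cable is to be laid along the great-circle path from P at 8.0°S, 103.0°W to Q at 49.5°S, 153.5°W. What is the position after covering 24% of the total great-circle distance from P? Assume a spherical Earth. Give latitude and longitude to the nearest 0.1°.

From cos δ = sin φ₁ sin φ₂ + cos φ₁ cos φ₂ cos Δλ, the central angle is δ ≈ 1.030 rad (59.0°).
Interpolate at f = 0.24 with slerp weights a = sin((1−f)δ)/sin δ ≈ 0.823, b = sin(fδ)/sin δ ≈ 0.285.
p = a·p₁ + b·p₂ ≈ (-0.349, -0.876, -0.332); φ = arcsin(p_z) ≈ -19.36°, λ = atan2(p_y, p_x) ≈ -111.72°.

≈ 19.4°S, 111.7°W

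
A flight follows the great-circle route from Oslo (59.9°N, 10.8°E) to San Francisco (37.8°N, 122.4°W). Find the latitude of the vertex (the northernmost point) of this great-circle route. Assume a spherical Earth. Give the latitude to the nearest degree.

The great circle lies in the plane with unit normal n̂ = (p₁ × p₂)/|p₁ × p₂|.
Here n̂_z ≈ -0.299; the vertex latitude is φ_max = arccos|n̂_z| ≈ 72.6°.
Check via Clairaut: cos φ_max = |cos φ₁| · sin C = cos(59.9°)·sin(36.6°) ≈ 0.299, again giving ≈ 72.6°.

≈ 73°N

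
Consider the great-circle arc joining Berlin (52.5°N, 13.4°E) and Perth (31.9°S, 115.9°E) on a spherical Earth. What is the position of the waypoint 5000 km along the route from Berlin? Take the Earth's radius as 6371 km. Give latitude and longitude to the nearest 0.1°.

Convert each endpoint to a unit vector on the sphere (x = cos φ cos λ, y = cos φ sin λ, z = sin φ).
The central angle between the endpoints is δ = arccos(p₁·p₂) ≈ 2.131 rad (122.1°). The total great-circle distance is δ·R ≈ 2.131 × 6371 ≈ 13575 km, so the target fraction is f = 5000/13575 ≈ 0.368.
Interpolate at f ≈ 0.368 with slerp weights a = sin((1−f)δ)/sin δ ≈ 1.150, b = sin(fδ)/sin δ ≈ 0.834.
p = a·p₁ + b·p₂ ≈ (0.372, 0.799, 0.472); φ = arcsin(p_z) ≈ 28.16°, λ = atan2(p_y, p_x) ≈ 65.04°.

≈ 28.2°N, 65.0°E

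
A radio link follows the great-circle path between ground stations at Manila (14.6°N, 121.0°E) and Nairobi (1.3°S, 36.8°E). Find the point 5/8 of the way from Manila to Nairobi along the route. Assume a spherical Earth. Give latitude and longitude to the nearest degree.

≈ 7°N, 68°E

The haversine formula gives a central angle δ ≈ 1.479 rad (84.7°) between the endpoints.
Interpolate at f = 5/8 with slerp weights a = sin((1−f)δ)/sin δ ≈ 0.529, b = sin(fδ)/sin δ ≈ 0.802.
p = a·p₁ + b·p₂ ≈ (0.378, 0.919, 0.115); φ = arcsin(p_z) ≈ 6.61°, λ = atan2(p_y, p_x) ≈ 67.63°.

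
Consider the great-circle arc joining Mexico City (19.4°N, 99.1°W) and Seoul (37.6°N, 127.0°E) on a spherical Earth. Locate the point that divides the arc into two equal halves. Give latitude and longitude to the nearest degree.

Write both endpoints as unit vectors p₁, p₂ with components (cos φ cos λ, cos φ sin λ, sin φ).
The central angle between the endpoints is δ = arccos(p₁·p₂) ≈ 1.892 rad (108.4°).
Interpolate at f = 1/2 with slerp weights a = sin((1−f)δ)/sin δ ≈ 0.855, b = sin(fδ)/sin δ ≈ 0.855.
p = a·p₁ + b·p₂ ≈ (-0.535, -0.255, 0.805); φ = arcsin(p_z) ≈ 53.65°, λ = atan2(p_y, p_x) ≈ -154.50°.

≈ 54°N, 154°W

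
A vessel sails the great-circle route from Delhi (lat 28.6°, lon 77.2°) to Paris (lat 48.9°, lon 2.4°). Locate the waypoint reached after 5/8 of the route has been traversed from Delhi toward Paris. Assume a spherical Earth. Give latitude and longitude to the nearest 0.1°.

≈ lat 47.6°, lon 36.0°

From cos δ = sin φ₁ sin φ₂ + cos φ₁ cos φ₂ cos Δλ, the central angle is δ ≈ 1.033 rad (59.2°).
Interpolate at f = 5/8 with slerp weights a = sin((1−f)δ)/sin δ ≈ 0.440, b = sin(fδ)/sin δ ≈ 0.701.
p = a·p₁ + b·p₂ ≈ (0.546, 0.396, 0.739); φ = arcsin(p_z) ≈ 47.61°, λ = atan2(p_y, p_x) ≈ 35.96°.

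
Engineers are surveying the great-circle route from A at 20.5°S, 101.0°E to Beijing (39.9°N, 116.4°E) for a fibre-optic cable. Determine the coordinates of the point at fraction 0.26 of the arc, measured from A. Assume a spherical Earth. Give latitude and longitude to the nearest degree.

≈ 5°S, 105°E

Write both endpoints as unit vectors p₁, p₂ with components (cos φ cos λ, cos φ sin λ, sin φ).
The central angle between the endpoints is δ = arccos(p₁·p₂) ≈ 1.084 rad (62.1°).
Interpolate at f = 0.26 with slerp weights a = sin((1−f)δ)/sin δ ≈ 0.813, b = sin(fδ)/sin δ ≈ 0.315.
p = a·p₁ + b·p₂ ≈ (-0.253, 0.964, -0.083); φ = arcsin(p_z) ≈ -4.76°, λ = atan2(p_y, p_x) ≈ 104.69°.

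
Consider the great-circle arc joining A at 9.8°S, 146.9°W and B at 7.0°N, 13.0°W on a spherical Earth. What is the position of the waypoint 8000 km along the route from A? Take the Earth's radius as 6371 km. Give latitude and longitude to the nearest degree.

≈ 3°S, 75°W

From cos δ = sin φ₁ sin φ₂ + cos φ₁ cos φ₂ cos Δλ, the central angle is δ ≈ 2.345 rad (134.3°). The total great-circle distance is δ·R ≈ 2.345 × 6371 ≈ 14938 km, so the target fraction is f = 8000/14938 ≈ 0.536.
Interpolate at f ≈ 0.536 with slerp weights a = sin((1−f)δ)/sin δ ≈ 1.239, b = sin(fδ)/sin δ ≈ 1.329.
p = a·p₁ + b·p₂ ≈ (0.263, -0.964, -0.049); φ = arcsin(p_z) ≈ -2.80°, λ = atan2(p_y, p_x) ≈ -74.74°.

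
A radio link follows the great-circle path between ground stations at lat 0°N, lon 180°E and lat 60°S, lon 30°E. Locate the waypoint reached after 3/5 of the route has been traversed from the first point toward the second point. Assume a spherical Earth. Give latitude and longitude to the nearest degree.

≈ lat 64°S, lon 144°E

Convert each endpoint to a unit vector on the sphere (x = cos φ cos λ, y = cos φ sin λ, z = sin φ).
The central angle between the endpoints is δ = arccos(p₁·p₂) ≈ 2.019 rad (115.7°).
Interpolate at f = 3/5 with slerp weights a = sin((1−f)δ)/sin δ ≈ 0.802, b = sin(fδ)/sin δ ≈ 1.038.
p = a·p₁ + b·p₂ ≈ (-0.352, 0.260, -0.899); φ = arcsin(p_z) ≈ -64.07°, λ = atan2(p_y, p_x) ≈ 143.58°.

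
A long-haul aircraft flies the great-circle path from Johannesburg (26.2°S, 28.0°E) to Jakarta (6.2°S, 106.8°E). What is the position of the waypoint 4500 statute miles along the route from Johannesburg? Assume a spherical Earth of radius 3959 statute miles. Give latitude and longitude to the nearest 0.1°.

Write both endpoints as unit vectors p₁, p₂ with components (cos φ cos λ, cos φ sin λ, sin φ).
The central angle between the endpoints is δ = arccos(p₁·p₂) ≈ 1.348 rad (77.2°). The total great-circle distance is δ·R ≈ 1.348 × 3959 ≈ 5337 mi, so the target fraction is f = 4500/5337 ≈ 0.843.
Interpolate at f ≈ 0.843 with slerp weights a = sin((1−f)δ)/sin δ ≈ 0.215, b = sin(fδ)/sin δ ≈ 0.930.
p = a·p₁ + b·p₂ ≈ (-0.097, 0.976, -0.195); φ = arcsin(p_z) ≈ -11.27°, λ = atan2(p_y, p_x) ≈ 95.67°.

≈ (11.3°S, 95.7°E)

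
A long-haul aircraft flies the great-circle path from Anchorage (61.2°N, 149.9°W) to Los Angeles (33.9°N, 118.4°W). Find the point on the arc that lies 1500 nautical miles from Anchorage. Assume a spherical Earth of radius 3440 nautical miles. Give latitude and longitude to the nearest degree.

≈ 42°N, 124°W

Convert each endpoint to a unit vector on the sphere (x = cos φ cos λ, y = cos φ sin λ, z = sin φ).
The central angle between the endpoints is δ = arccos(p₁·p₂) ≈ 0.592 rad (33.9°). The total great-circle distance is δ·R ≈ 0.592 × 3440 ≈ 2037 nmi, so the target fraction is f = 1500/2037 ≈ 0.736.
Interpolate at f ≈ 0.736 with slerp weights a = sin((1−f)δ)/sin δ ≈ 0.279, b = sin(fδ)/sin δ ≈ 0.757.
p = a·p₁ + b·p₂ ≈ (-0.415, -0.620, 0.666); φ = arcsin(p_z) ≈ 41.77°, λ = atan2(p_y, p_x) ≈ -123.80°.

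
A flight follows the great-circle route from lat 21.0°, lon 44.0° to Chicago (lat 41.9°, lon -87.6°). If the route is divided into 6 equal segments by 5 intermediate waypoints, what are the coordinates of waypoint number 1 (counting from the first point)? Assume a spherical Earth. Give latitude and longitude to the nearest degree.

Write both endpoints as unit vectors p₁, p₂ with components (cos φ cos λ, cos φ sin λ, sin φ).
The central angle between the endpoints is δ = arccos(p₁·p₂) ≈ 1.795 rad (102.8°).
Interpolate at f = 1/6 with slerp weights a = sin((1−f)δ)/sin δ ≈ 1.023, b = sin(fδ)/sin δ ≈ 0.302.
p = a·p₁ + b·p₂ ≈ (0.696, 0.438, 0.568); φ = arcsin(p_z) ≈ 34.63°, λ = atan2(p_y, p_x) ≈ 32.20°.

≈ lat 35°, lon 32°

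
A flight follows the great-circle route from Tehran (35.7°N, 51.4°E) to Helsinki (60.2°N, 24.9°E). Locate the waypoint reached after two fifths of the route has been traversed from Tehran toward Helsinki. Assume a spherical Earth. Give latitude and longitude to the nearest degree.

Convert each endpoint to a unit vector on the sphere (x = cos φ cos λ, y = cos φ sin λ, z = sin φ).
The central angle between the endpoints is δ = arccos(p₁·p₂) ≈ 0.521 rad (29.8°).
Interpolate at f = 2/5 with slerp weights a = sin((1−f)δ)/sin δ ≈ 0.618, b = sin(fδ)/sin δ ≈ 0.416.
p = a·p₁ + b·p₂ ≈ (0.500, 0.479, 0.721); φ = arcsin(p_z) ≈ 46.15°, λ = atan2(p_y, p_x) ≈ 43.75°.

≈ 46°N, 44°E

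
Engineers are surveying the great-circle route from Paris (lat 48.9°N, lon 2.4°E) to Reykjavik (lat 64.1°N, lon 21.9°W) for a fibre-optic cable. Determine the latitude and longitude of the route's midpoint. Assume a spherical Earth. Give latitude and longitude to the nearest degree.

≈ lat 57°N, lon 7°W

From cos δ = sin φ₁ sin φ₂ + cos φ₁ cos φ₂ cos Δλ, the central angle is δ ≈ 0.349 rad (20.0°).
Interpolate at f = 1/2 with slerp weights a = sin((1−f)δ)/sin δ ≈ 0.508, b = sin(fδ)/sin δ ≈ 0.508.
p = a·p₁ + b·p₂ ≈ (0.539, -0.069, 0.839); φ = arcsin(p_z) ≈ 57.07°, λ = atan2(p_y, p_x) ≈ -7.26°.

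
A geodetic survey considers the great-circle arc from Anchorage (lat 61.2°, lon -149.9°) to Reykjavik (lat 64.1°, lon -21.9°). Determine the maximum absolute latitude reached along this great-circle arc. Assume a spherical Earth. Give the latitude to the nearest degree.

≈ 77°

The great circle lies in the plane with unit normal n̂ = (p₁ × p₂)/|p₁ × p₂|.
Here n̂_z ≈ +0.220; the vertex latitude is φ_max = arccos|n̂_z| ≈ 77.3°.
Check via Clairaut: cos φ_max = |cos φ₁| · sin C = cos(61.2°)·sin(27.2°) ≈ 0.220, again giving ≈ 77.3°.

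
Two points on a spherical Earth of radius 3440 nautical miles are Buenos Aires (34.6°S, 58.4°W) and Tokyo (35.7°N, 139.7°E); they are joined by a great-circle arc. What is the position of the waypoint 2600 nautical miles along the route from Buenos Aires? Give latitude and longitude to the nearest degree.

≈ 19°S, 104°W

The haversine formula gives a central angle δ ≈ 2.883 rad (165.2°) between the endpoints. The total great-circle distance is δ·R ≈ 2.883 × 3440 ≈ 9917 nmi, so the target fraction is f = 2600/9917 ≈ 0.262.
Interpolate at f ≈ 0.262 with slerp weights a = sin((1−f)δ)/sin δ ≈ 3.320, b = sin(fδ)/sin δ ≈ 2.682.
p = a·p₁ + b·p₂ ≈ (-0.229, -0.919, -0.320); φ = arcsin(p_z) ≈ -18.69°, λ = atan2(p_y, p_x) ≈ -103.98°.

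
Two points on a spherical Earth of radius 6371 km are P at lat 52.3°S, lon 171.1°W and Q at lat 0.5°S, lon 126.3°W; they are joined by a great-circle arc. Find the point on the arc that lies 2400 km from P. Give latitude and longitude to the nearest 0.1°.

Convert each endpoint to a unit vector on the sphere (x = cos φ cos λ, y = cos φ sin λ, z = sin φ).
The central angle between the endpoints is δ = arccos(p₁·p₂) ≈ 1.114 rad (63.8°). The total great-circle distance is δ·R ≈ 1.114 × 6371 ≈ 7099 km, so the target fraction is f = 2400/7099 ≈ 0.338.
Interpolate at f ≈ 0.338 with slerp weights a = sin((1−f)δ)/sin δ ≈ 0.749, b = sin(fδ)/sin δ ≈ 0.410.
p = a·p₁ + b·p₂ ≈ (-0.695, -0.401, -0.596); φ = arcsin(p_z) ≈ -36.61°, λ = atan2(p_y, p_x) ≈ -150.02°.

≈ lat 36.6°S, lon 150.0°W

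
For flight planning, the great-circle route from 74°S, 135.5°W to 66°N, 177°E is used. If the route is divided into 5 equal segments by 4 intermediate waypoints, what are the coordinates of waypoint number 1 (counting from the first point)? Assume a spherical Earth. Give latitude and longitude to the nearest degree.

≈ 47°S, 156°W

Write both endpoints as unit vectors p₁, p₂ with components (cos φ cos λ, cos φ sin λ, sin φ).
The central angle between the endpoints is δ = arccos(p₁·p₂) ≈ 2.502 rad (143.4°).
Interpolate at f = 1/5 with slerp weights a = sin((1−f)δ)/sin δ ≈ 1.523, b = sin(fδ)/sin δ ≈ 0.804.
p = a·p₁ + b·p₂ ≈ (-0.626, -0.277, -0.729); φ = arcsin(p_z) ≈ -46.81°, λ = atan2(p_y, p_x) ≈ -156.12°.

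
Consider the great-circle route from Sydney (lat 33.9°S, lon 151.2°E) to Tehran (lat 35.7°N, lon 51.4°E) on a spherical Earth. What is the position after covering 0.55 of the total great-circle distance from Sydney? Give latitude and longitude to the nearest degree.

Write both endpoints as unit vectors p₁, p₂ with components (cos φ cos λ, cos φ sin λ, sin φ).
The central angle between the endpoints is δ = arccos(p₁·p₂) ≈ 2.027 rad (116.1°).
Interpolate at f = 0.55 with slerp weights a = sin((1−f)δ)/sin δ ≈ 0.881, b = sin(fδ)/sin δ ≈ 1.000.
p = a·p₁ + b·p₂ ≈ (-0.134, 0.987, 0.092); φ = arcsin(p_z) ≈ 5.29°, λ = atan2(p_y, p_x) ≈ 97.73°.

≈ lat 5°N, lon 98°E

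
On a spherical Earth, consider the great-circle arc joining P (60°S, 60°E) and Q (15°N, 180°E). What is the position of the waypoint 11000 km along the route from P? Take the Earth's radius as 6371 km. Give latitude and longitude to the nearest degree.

≈ (2°S, 171°E)

Convert each endpoint to a unit vector on the sphere (x = cos φ cos λ, y = cos φ sin λ, z = sin φ).
The central angle between the endpoints is δ = arccos(p₁·p₂) ≈ 2.055 rad (117.8°). The total great-circle distance is δ·R ≈ 2.055 × 6371 ≈ 13093 km, so the target fraction is f = 11000/13093 ≈ 0.840.
Interpolate at f ≈ 0.840 with slerp weights a = sin((1−f)δ)/sin δ ≈ 0.365, b = sin(fδ)/sin δ ≈ 1.116.
p = a·p₁ + b·p₂ ≈ (-0.987, 0.158, -0.027); φ = arcsin(p_z) ≈ -1.54°, λ = atan2(p_y, p_x) ≈ 170.91°.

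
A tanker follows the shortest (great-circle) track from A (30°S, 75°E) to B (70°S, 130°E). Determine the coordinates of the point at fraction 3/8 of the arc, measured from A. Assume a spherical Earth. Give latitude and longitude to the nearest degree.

From cos δ = sin φ₁ sin φ₂ + cos φ₁ cos φ₂ cos Δλ, the central angle is δ ≈ 0.877 rad (50.2°).
Interpolate at f = 3/8 with slerp weights a = sin((1−f)δ)/sin δ ≈ 0.678, b = sin(fδ)/sin δ ≈ 0.420.
p = a·p₁ + b·p₂ ≈ (0.060, 0.677, -0.734); φ = arcsin(p_z) ≈ -47.19°, λ = atan2(p_y, p_x) ≈ 84.97°.

≈ (47°S, 85°E)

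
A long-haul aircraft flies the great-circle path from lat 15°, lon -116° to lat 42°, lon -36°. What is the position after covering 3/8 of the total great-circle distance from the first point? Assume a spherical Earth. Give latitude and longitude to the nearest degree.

≈ lat 31°, lon -92°

The haversine formula gives a central angle δ ≈ 1.268 rad (72.7°) between the endpoints.
Interpolate at f = 3/8 with slerp weights a = sin((1−f)δ)/sin δ ≈ 0.746, b = sin(fδ)/sin δ ≈ 0.480.
p = a·p₁ + b·p₂ ≈ (-0.028, -0.857, 0.514); φ = arcsin(p_z) ≈ 30.94°, λ = atan2(p_y, p_x) ≈ -91.84°.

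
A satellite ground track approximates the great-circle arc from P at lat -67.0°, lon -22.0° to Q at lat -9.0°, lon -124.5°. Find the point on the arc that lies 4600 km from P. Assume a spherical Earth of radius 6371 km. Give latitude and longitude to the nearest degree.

≈ lat -49°, lon -100°

Write both endpoints as unit vectors p₁, p₂ with components (cos φ cos λ, cos φ sin λ, sin φ).
The central angle between the endpoints is δ = arccos(p₁·p₂) ≈ 1.510 rad (86.5°). The total great-circle distance is δ·R ≈ 1.510 × 6371 ≈ 9622 km, so the target fraction is f = 4600/9622 ≈ 0.478.
Interpolate at f ≈ 0.478 with slerp weights a = sin((1−f)δ)/sin δ ≈ 0.710, b = sin(fδ)/sin δ ≈ 0.662.
p = a·p₁ + b·p₂ ≈ (-0.113, -0.643, -0.758); φ = arcsin(p_z) ≈ -49.25°, λ = atan2(p_y, p_x) ≈ -99.97°.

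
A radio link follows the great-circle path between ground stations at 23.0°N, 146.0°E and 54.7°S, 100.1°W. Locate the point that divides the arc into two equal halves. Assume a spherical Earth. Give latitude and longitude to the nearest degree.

Convert each endpoint to a unit vector on the sphere (x = cos φ cos λ, y = cos φ sin λ, z = sin φ).
The central angle between the endpoints is δ = arccos(p₁·p₂) ≈ 2.135 rad (122.3°).
Interpolate at f = 1/2 with slerp weights a = sin((1−f)δ)/sin δ ≈ 1.036, b = sin(fδ)/sin δ ≈ 1.036.
p = a·p₁ + b·p₂ ≈ (-0.896, -0.056, -0.441); φ = arcsin(p_z) ≈ -26.16°, λ = atan2(p_y, p_x) ≈ -176.41°.

≈ 26°S, 176°W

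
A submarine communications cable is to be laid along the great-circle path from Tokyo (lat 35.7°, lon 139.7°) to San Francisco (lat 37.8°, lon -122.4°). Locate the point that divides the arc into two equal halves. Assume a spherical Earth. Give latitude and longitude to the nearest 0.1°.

≈ lat 48.7°, lon -172.3°

Convert each endpoint to a unit vector on the sphere (x = cos φ cos λ, y = cos φ sin λ, z = sin φ).
The central angle between the endpoints is δ = arccos(p₁·p₂) ≈ 1.298 rad (74.4°).
Interpolate at f = 1/2 with slerp weights a = sin((1−f)δ)/sin δ ≈ 0.628, b = sin(fδ)/sin δ ≈ 0.628.
p = a·p₁ + b·p₂ ≈ (-0.654, -0.089, 0.751); φ = arcsin(p_z) ≈ 48.67°, λ = atan2(p_y, p_x) ≈ -172.25°.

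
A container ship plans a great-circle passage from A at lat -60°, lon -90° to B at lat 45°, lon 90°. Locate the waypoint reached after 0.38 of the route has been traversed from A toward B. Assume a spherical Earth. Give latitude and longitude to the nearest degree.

≈ lat -57°, lon 90°

Write both endpoints as unit vectors p₁, p₂ with components (cos φ cos λ, cos φ sin λ, sin φ).
The central angle between the endpoints is δ = arccos(p₁·p₂) ≈ 2.880 rad (165.0°).
Interpolate at f = 0.38 with slerp weights a = sin((1−f)δ)/sin δ ≈ 3.775, b = sin(fδ)/sin δ ≈ 3.433.
p = a·p₁ + b·p₂ ≈ (0.000, 0.540, -0.842); φ = arcsin(p_z) ≈ -57.30°, λ = atan2(p_y, p_x) ≈ 90.00°.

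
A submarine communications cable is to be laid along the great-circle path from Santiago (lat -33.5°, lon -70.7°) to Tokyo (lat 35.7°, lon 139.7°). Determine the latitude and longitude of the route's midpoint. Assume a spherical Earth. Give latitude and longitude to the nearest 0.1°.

≈ lat 4.2°, lon -142.7°

From cos δ = sin φ₁ sin φ₂ + cos φ₁ cos φ₂ cos Δλ, the central angle is δ ≈ 2.705 rad (155.0°).
Interpolate at f = 1/2 with slerp weights a = sin((1−f)δ)/sin δ ≈ 2.308, b = sin(fδ)/sin δ ≈ 2.308.
p = a·p₁ + b·p₂ ≈ (-0.793, -0.604, 0.073); φ = arcsin(p_z) ≈ 4.18°, λ = atan2(p_y, p_x) ≈ -142.71°.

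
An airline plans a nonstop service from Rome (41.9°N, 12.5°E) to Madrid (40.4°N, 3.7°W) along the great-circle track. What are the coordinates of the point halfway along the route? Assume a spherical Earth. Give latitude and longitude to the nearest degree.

From cos δ = sin φ₁ sin φ₂ + cos φ₁ cos φ₂ cos Δλ, the central angle is δ ≈ 0.214 rad (12.3°).
Interpolate at f = 1/2 with slerp weights a = sin((1−f)δ)/sin δ ≈ 0.503, b = sin(fδ)/sin δ ≈ 0.503.
p = a·p₁ + b·p₂ ≈ (0.748, 0.056, 0.662); φ = arcsin(p_z) ≈ 41.43°, λ = atan2(p_y, p_x) ≈ 4.31°.

≈ (41°N, 4°E)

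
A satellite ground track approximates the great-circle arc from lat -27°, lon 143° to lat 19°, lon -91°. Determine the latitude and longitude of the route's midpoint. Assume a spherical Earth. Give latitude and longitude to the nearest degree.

≈ lat -9°, lon -151°

Convert each endpoint to a unit vector on the sphere (x = cos φ cos λ, y = cos φ sin λ, z = sin φ).
The central angle between the endpoints is δ = arccos(p₁·p₂) ≈ 2.269 rad (130.0°).
Interpolate at f = 1/2 with slerp weights a = sin((1−f)δ)/sin δ ≈ 1.183, b = sin(fδ)/sin δ ≈ 1.183.
p = a·p₁ + b·p₂ ≈ (-0.862, -0.484, -0.152); φ = arcsin(p_z) ≈ -8.74°, λ = atan2(p_y, p_x) ≈ -150.67°.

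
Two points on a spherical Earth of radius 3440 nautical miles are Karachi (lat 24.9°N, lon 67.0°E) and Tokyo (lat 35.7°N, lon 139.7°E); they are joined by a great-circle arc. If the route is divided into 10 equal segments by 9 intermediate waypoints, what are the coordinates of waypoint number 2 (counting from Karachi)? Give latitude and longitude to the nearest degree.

≈ lat 30°N, lon 80°E

Convert each endpoint to a unit vector on the sphere (x = cos φ cos λ, y = cos φ sin λ, z = sin φ).
The central angle between the endpoints is δ = arccos(p₁·p₂) ≈ 1.087 rad (62.3°).
Interpolate at f = 2/10 with slerp weights a = sin((1−f)δ)/sin δ ≈ 0.863, b = sin(fδ)/sin δ ≈ 0.244.
p = a·p₁ + b·p₂ ≈ (0.155, 0.849, 0.506); φ = arcsin(p_z) ≈ 30.37°, λ = atan2(p_y, p_x) ≈ 79.65°.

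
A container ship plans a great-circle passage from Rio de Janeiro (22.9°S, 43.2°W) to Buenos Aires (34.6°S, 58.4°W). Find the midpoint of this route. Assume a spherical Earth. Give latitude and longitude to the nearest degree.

≈ (29°S, 50°W)

Convert each endpoint to a unit vector on the sphere (x = cos φ cos λ, y = cos φ sin λ, z = sin φ).
The central angle between the endpoints is δ = arccos(p₁·p₂) ≈ 0.309 rad (17.7°).
Interpolate at f = 1/2 with slerp weights a = sin((1−f)δ)/sin δ ≈ 0.506, b = sin(fδ)/sin δ ≈ 0.506.
p = a·p₁ + b·p₂ ≈ (0.558, -0.674, -0.484); φ = arcsin(p_z) ≈ -28.96°, λ = atan2(p_y, p_x) ≈ -50.37°.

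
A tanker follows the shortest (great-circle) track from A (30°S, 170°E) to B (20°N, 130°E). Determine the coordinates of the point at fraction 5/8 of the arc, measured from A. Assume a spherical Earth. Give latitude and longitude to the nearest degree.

Write both endpoints as unit vectors p₁, p₂ with components (cos φ cos λ, cos φ sin λ, sin φ).
The central angle between the endpoints is δ = arccos(p₁·p₂) ≈ 1.101 rad (63.1°).
Interpolate at f = 5/8 with slerp weights a = sin((1−f)δ)/sin δ ≈ 0.450, b = sin(fδ)/sin δ ≈ 0.712.
p = a·p₁ + b·p₂ ≈ (-0.814, 0.580, 0.019); φ = arcsin(p_z) ≈ 1.07°, λ = atan2(p_y, p_x) ≈ 144.51°.

≈ (1°N, 145°E)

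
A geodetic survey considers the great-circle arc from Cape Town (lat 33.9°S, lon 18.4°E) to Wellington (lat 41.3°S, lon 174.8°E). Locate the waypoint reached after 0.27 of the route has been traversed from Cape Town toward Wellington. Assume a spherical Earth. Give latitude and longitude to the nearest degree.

The haversine formula gives a central angle δ ≈ 1.776 rad (101.7°) between the endpoints.
Interpolate at f = 0.27 with slerp weights a = sin((1−f)δ)/sin δ ≈ 0.983, b = sin(fδ)/sin δ ≈ 0.471.
p = a·p₁ + b·p₂ ≈ (0.422, 0.290, -0.859); φ = arcsin(p_z) ≈ -59.23°, λ = atan2(p_y, p_x) ≈ 34.48°.

≈ lat 59°S, lon 34°E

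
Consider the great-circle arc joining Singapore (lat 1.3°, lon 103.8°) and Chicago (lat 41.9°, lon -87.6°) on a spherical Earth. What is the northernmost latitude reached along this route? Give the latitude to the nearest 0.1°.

The great circle lies in the plane with unit normal n̂ = (p₁ × p₂)/|p₁ × p₂|.
Here n̂_z ≈ +0.210; the vertex latitude is φ_max = arccos|n̂_z| ≈ 77.9°.
Check via Clairaut: cos φ_max = |cos φ₁| · sin C = cos(1.3°)·sin(12.1°) ≈ 0.210, again giving ≈ 77.9°.

≈ 77.9°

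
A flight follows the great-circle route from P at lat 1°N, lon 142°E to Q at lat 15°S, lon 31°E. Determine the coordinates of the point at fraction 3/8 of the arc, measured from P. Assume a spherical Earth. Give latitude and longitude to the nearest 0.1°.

Convert each endpoint to a unit vector on the sphere (x = cos φ cos λ, y = cos φ sin λ, z = sin φ).
The central angle between the endpoints is δ = arccos(p₁·p₂) ≈ 1.929 rad (110.5°).
Interpolate at f = 3/8 with slerp weights a = sin((1−f)δ)/sin δ ≈ 0.997, b = sin(fδ)/sin δ ≈ 0.707.
p = a·p₁ + b·p₂ ≈ (-0.201, 0.966, -0.166); φ = arcsin(p_z) ≈ -9.53°, λ = atan2(p_y, p_x) ≈ 101.74°.

≈ lat 9.5°S, lon 101.7°E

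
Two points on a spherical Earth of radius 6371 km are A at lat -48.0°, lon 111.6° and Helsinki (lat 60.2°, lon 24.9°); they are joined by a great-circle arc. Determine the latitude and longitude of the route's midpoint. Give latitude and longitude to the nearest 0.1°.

Write both endpoints as unit vectors p₁, p₂ with components (cos φ cos λ, cos φ sin λ, sin φ).
The central angle between the endpoints is δ = arccos(p₁·p₂) ≈ 2.247 rad (128.7°).
Interpolate at f = 1/2 with slerp weights a = sin((1−f)δ)/sin δ ≈ 1.156, b = sin(fδ)/sin δ ≈ 1.156.
p = a·p₁ + b·p₂ ≈ (0.236, 0.961, 0.144); φ = arcsin(p_z) ≈ 8.28°, λ = atan2(p_y, p_x) ≈ 76.18°.

≈ lat 8.3°, lon 76.2°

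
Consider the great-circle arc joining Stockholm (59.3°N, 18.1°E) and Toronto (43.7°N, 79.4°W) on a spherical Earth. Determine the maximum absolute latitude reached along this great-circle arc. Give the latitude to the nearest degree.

The great circle lies in the plane with unit normal n̂ = (p₁ × p₂)/|p₁ × p₂|.
Here n̂_z ≈ -0.437; the vertex latitude is φ_max = arccos|n̂_z| ≈ 64.1°.
Check via Clairaut: cos φ_max = |cos φ₁| · sin C = cos(59.3°)·sin(58.8°) ≈ 0.437, again giving ≈ 64.1°.

≈ 64°N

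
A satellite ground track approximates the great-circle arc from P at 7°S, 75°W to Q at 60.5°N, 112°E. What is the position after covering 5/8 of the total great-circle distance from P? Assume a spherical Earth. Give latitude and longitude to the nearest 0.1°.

Convert each endpoint to a unit vector on the sphere (x = cos φ cos λ, y = cos φ sin λ, z = sin φ).
The central angle between the endpoints is δ = arccos(p₁·p₂) ≈ 2.203 rad (126.2°).
Interpolate at f = 5/8 with slerp weights a = sin((1−f)δ)/sin δ ≈ 0.912, b = sin(fδ)/sin δ ≈ 1.217.
p = a·p₁ + b·p₂ ≈ (0.010, -0.319, 0.948); φ = arcsin(p_z) ≈ 71.41°, λ = atan2(p_y, p_x) ≈ -88.24°.

≈ 71.4°N, 88.2°W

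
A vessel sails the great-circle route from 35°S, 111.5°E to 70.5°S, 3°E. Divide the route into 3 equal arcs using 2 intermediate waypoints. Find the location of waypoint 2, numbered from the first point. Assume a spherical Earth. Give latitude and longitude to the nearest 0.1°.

≈ 69.8°S, 67.9°E

From cos δ = sin φ₁ sin φ₂ + cos φ₁ cos φ₂ cos Δλ, the central angle is δ ≈ 1.100 rad (63.0°).
Interpolate at f = 2/3 with slerp weights a = sin((1−f)δ)/sin δ ≈ 0.402, b = sin(fδ)/sin δ ≈ 0.751.
p = a·p₁ + b·p₂ ≈ (0.130, 0.320, -0.939); φ = arcsin(p_z) ≈ -69.82°, λ = atan2(p_y, p_x) ≈ 67.93°.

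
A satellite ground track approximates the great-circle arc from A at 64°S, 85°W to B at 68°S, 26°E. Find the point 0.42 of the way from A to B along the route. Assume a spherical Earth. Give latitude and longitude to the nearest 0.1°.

≈ 74.9°S, 48.0°W

The haversine formula gives a central angle δ ≈ 0.685 rad (39.2°) between the endpoints.
Interpolate at f = 0.42 with slerp weights a = sin((1−f)δ)/sin δ ≈ 0.612, b = sin(fδ)/sin δ ≈ 0.448.
p = a·p₁ + b·p₂ ≈ (0.174, -0.193, -0.965); φ = arcsin(p_z) ≈ -74.91°, λ = atan2(p_y, p_x) ≈ -47.97°.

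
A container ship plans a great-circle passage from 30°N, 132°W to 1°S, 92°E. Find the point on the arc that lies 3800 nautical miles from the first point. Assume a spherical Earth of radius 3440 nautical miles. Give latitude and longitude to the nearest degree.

≈ 35°N, 151°E

The haversine formula gives a central angle δ ≈ 2.254 rad (129.2°) between the endpoints. The total great-circle distance is δ·R ≈ 2.254 × 3440 ≈ 7755 nmi, so the target fraction is f = 3800/7755 ≈ 0.490.
Interpolate at f ≈ 0.490 with slerp weights a = sin((1−f)δ)/sin δ ≈ 1.177, b = sin(fδ)/sin δ ≈ 1.152.
p = a·p₁ + b·p₂ ≈ (-0.722, 0.394, 0.568); φ = arcsin(p_z) ≈ 34.64°, λ = atan2(p_y, p_x) ≈ 151.41°.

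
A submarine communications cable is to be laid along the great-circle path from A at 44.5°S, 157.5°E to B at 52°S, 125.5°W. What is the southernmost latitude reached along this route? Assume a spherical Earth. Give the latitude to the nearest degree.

The great circle lies in the plane with unit normal n̂ = (p₁ × p₂)/|p₁ × p₂|.
Here n̂_z ≈ +0.564; the vertex latitude is φ_max = arccos|n̂_z| ≈ 55.7°.
Check via Clairaut: cos φ_max = |cos φ₁| · sin C = cos(44.5°)·sin(127.8°) ≈ 0.564, again giving ≈ 55.7°.

≈ 56°S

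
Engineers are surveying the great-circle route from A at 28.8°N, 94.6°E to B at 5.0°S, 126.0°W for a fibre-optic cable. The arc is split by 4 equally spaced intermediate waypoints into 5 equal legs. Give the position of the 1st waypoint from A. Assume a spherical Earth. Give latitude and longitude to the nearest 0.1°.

≈ 36.2°N, 125.5°E

Write both endpoints as unit vectors p₁, p₂ with components (cos φ cos λ, cos φ sin λ, sin φ).
The central angle between the endpoints is δ = arccos(p₁·p₂) ≈ 2.353 rad (134.8°).
Interpolate at f = 1/5 with slerp weights a = sin((1−f)δ)/sin δ ≈ 1.342, b = sin(fδ)/sin δ ≈ 0.639.
p = a·p₁ + b·p₂ ≈ (-0.469, 0.657, 0.591); φ = arcsin(p_z) ≈ 36.21°, λ = atan2(p_y, p_x) ≈ 125.50°.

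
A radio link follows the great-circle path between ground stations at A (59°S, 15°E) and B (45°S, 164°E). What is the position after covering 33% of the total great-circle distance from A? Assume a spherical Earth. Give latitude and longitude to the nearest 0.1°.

The haversine formula gives a central angle δ ≈ 1.272 rad (72.9°) between the endpoints.
Interpolate at f = 0.33 with slerp weights a = sin((1−f)δ)/sin δ ≈ 0.788, b = sin(fδ)/sin δ ≈ 0.427.
p = a·p₁ + b·p₂ ≈ (0.102, 0.188, -0.977); φ = arcsin(p_z) ≈ -77.64°, λ = atan2(p_y, p_x) ≈ 61.54°.

≈ (77.6°S, 61.5°E)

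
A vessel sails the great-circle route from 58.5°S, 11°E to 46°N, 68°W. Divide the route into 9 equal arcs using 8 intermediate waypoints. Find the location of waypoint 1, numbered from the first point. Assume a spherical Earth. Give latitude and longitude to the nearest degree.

≈ 49°S, 6°W

From cos δ = sin φ₁ sin φ₂ + cos φ₁ cos φ₂ cos Δλ, the central angle is δ ≈ 2.146 rad (123.0°).
Interpolate at f = 1/9 with slerp weights a = sin((1−f)δ)/sin δ ≈ 1.125, b = sin(fδ)/sin δ ≈ 0.282.
p = a·p₁ + b·p₂ ≈ (0.650, -0.069, -0.757); φ = arcsin(p_z) ≈ -49.17°, λ = atan2(p_y, p_x) ≈ -6.07°.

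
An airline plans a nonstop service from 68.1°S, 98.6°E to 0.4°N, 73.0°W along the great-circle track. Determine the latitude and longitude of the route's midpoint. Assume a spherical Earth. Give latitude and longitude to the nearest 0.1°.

From cos δ = sin φ₁ sin φ₂ + cos φ₁ cos φ₂ cos Δλ, the central angle is δ ≈ 1.956 rad (112.1°).
Interpolate at f = 1/2 with slerp weights a = sin((1−f)δ)/sin δ ≈ 0.895, b = sin(fδ)/sin δ ≈ 0.895.
p = a·p₁ + b·p₂ ≈ (0.212, -0.526, -0.824); φ = arcsin(p_z) ≈ -55.48°, λ = atan2(p_y, p_x) ≈ -68.06°.

≈ 55.5°S, 68.1°W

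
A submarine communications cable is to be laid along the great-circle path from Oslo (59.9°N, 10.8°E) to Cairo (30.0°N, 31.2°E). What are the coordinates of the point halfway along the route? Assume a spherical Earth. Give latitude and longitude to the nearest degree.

Write both endpoints as unit vectors p₁, p₂ with components (cos φ cos λ, cos φ sin λ, sin φ).
The central angle between the endpoints is δ = arccos(p₁·p₂) ≈ 0.574 rad (32.9°).
Interpolate at f = 1/2 with slerp weights a = sin((1−f)δ)/sin δ ≈ 0.521, b = sin(fδ)/sin δ ≈ 0.521.
p = a·p₁ + b·p₂ ≈ (0.643, 0.283, 0.712); φ = arcsin(p_z) ≈ 45.37°, λ = atan2(p_y, p_x) ≈ 23.75°.

≈ 45°N, 24°E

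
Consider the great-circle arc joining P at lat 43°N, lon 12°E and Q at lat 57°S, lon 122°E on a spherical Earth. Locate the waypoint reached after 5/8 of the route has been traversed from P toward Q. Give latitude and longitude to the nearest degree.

Convert each endpoint to a unit vector on the sphere (x = cos φ cos λ, y = cos φ sin λ, z = sin φ).
The central angle between the endpoints is δ = arccos(p₁·p₂) ≈ 2.358 rad (135.1°).
Interpolate at f = 5/8 with slerp weights a = sin((1−f)δ)/sin δ ≈ 1.095, b = sin(fδ)/sin δ ≈ 1.410.
p = a·p₁ + b·p₂ ≈ (0.377, 0.818, -0.435); φ = arcsin(p_z) ≈ -25.80°, λ = atan2(p_y, p_x) ≈ 65.26°.

≈ lat 26°S, lon 65°E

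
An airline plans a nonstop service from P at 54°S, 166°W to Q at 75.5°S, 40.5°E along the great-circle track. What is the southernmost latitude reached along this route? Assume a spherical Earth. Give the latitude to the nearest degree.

The great circle lies in the plane with unit normal n̂ = (p₁ × p₂)/|p₁ × p₂|.
Here n̂_z ≈ -0.087; the vertex latitude is φ_max = arccos|n̂_z| ≈ 85.0°.
Check via Clairaut: cos φ_max = |cos φ₁| · sin C = cos(54.0°)·sin(171.5°) ≈ 0.087, again giving ≈ 85.0°.

≈ 85°S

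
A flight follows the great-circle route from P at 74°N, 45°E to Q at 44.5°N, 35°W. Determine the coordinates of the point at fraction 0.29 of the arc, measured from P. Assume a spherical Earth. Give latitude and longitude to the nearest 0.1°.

≈ 70.6°N, 2.6°E

Write both endpoints as unit vectors p₁, p₂ with components (cos φ cos λ, cos φ sin λ, sin φ).
The central angle between the endpoints is δ = arccos(p₁·p₂) ≈ 0.784 rad (44.9°).
Interpolate at f = 0.29 with slerp weights a = sin((1−f)δ)/sin δ ≈ 0.748, b = sin(fδ)/sin δ ≈ 0.319.
p = a·p₁ + b·p₂ ≈ (0.332, 0.015, 0.943); φ = arcsin(p_z) ≈ 70.57°, λ = atan2(p_y, p_x) ≈ 2.62°.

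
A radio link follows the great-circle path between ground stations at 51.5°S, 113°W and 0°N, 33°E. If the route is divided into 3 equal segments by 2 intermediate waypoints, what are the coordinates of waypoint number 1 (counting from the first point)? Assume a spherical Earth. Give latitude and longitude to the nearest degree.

Convert each endpoint to a unit vector on the sphere (x = cos φ cos λ, y = cos φ sin λ, z = sin φ).
The central angle between the endpoints is δ = arccos(p₁·p₂) ≈ 2.113 rad (121.1°).
Interpolate at f = 1/3 with slerp weights a = sin((1−f)δ)/sin δ ≈ 1.152, b = sin(fδ)/sin δ ≈ 0.756.
p = a·p₁ + b·p₂ ≈ (0.354, -0.248, -0.902); φ = arcsin(p_z) ≈ -64.38°, λ = atan2(p_y, p_x) ≈ -35.08°.

≈ 64°S, 35°W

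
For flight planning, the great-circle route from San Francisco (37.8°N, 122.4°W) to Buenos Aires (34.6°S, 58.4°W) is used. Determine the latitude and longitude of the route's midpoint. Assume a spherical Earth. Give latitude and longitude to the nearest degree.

The haversine formula gives a central angle δ ≈ 1.634 rad (93.6°) between the endpoints.
Interpolate at f = 1/2 with slerp weights a = sin((1−f)δ)/sin δ ≈ 0.730, b = sin(fδ)/sin δ ≈ 0.730.
p = a·p₁ + b·p₂ ≈ (0.006, -0.999, 0.033); φ = arcsin(p_z) ≈ 1.89°, λ = atan2(p_y, p_x) ≈ -89.67°.

≈ 2°N, 90°W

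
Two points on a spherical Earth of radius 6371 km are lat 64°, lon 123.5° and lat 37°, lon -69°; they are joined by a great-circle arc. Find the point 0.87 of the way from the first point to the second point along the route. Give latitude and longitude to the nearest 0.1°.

≈ lat 47.2°, lon -70.4°

Convert each endpoint to a unit vector on the sphere (x = cos φ cos λ, y = cos φ sin λ, z = sin φ).
The central angle between the endpoints is δ = arccos(p₁·p₂) ≈ 1.370 rad (78.5°).
Interpolate at f = 0.87 with slerp weights a = sin((1−f)δ)/sin δ ≈ 0.181, b = sin(fδ)/sin δ ≈ 0.948.
p = a·p₁ + b·p₂ ≈ (0.228, -0.641, 0.733); φ = arcsin(p_z) ≈ 47.15°, λ = atan2(p_y, p_x) ≈ -70.45°.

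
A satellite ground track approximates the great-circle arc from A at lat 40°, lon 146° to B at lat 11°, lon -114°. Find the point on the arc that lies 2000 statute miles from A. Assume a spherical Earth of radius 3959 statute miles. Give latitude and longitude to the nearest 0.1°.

≈ lat 41.1°, lon -175.6°

From cos δ = sin φ₁ sin φ₂ + cos φ₁ cos φ₂ cos Δλ, the central angle is δ ≈ 1.579 rad (90.5°). The total great-circle distance is δ·R ≈ 1.579 × 3959 ≈ 6250 mi, so the target fraction is f = 2000/6250 ≈ 0.320.
Interpolate at f ≈ 0.320 with slerp weights a = sin((1−f)δ)/sin δ ≈ 0.879, b = sin(fδ)/sin δ ≈ 0.484.
p = a·p₁ + b·p₂ ≈ (-0.751, -0.058, 0.657); φ = arcsin(p_z) ≈ 41.10°, λ = atan2(p_y, p_x) ≈ -175.62°.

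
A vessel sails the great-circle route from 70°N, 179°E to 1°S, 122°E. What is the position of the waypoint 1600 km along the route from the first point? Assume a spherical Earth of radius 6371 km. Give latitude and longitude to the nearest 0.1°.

The haversine formula gives a central angle δ ≈ 1.400 rad (80.2°) between the endpoints. The total great-circle distance is δ·R ≈ 1.400 × 6371 ≈ 8920 km, so the target fraction is f = 1600/8920 ≈ 0.179.
Interpolate at f ≈ 0.179 with slerp weights a = sin((1−f)δ)/sin δ ≈ 0.926, b = sin(fδ)/sin δ ≈ 0.252.
p = a·p₁ + b·p₂ ≈ (-0.450, 0.219, 0.866); φ = arcsin(p_z) ≈ 59.95°, λ = atan2(p_y, p_x) ≈ 154.02°.

≈ 59.9°N, 154.0°E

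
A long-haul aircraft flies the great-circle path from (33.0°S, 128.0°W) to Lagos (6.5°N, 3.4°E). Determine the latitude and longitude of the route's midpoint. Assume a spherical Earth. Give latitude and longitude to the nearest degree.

≈ (29°S, 52°W)

The haversine formula gives a central angle δ ≈ 2.230 rad (127.8°) between the endpoints.
Interpolate at f = 1/2 with slerp weights a = sin((1−f)δ)/sin δ ≈ 1.136, b = sin(fδ)/sin δ ≈ 1.136.
p = a·p₁ + b·p₂ ≈ (0.540, -0.684, -0.490); φ = arcsin(p_z) ≈ -29.35°, λ = atan2(p_y, p_x) ≈ -51.69°.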